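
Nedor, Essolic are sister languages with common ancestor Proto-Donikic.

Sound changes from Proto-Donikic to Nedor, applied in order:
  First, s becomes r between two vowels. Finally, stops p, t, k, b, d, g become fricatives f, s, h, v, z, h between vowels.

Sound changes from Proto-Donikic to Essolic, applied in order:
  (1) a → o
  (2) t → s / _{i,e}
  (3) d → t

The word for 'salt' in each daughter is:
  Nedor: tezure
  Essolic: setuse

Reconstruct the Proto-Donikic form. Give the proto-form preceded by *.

Position 3: Nedor has z, Essolic has t. Taking the neighbouring segments as reconstructed: Nedor z could go back to *d or *z; Essolic t could go back to *t or *d — the one source consistent with every daughter is *d.
Position 5: Nedor has r, Essolic has s. Taking the neighbouring segments as reconstructed: Nedor r could go back to *s or *r; Essolic s could go back to *t or *s — the one source consistent with every daughter is *s.
Position 1: Nedor has t, Essolic has s. Nedor preserves t here (none of its changes turn any other segment into t), so the proto-segment is *t.
Continuing position by position gives *teduse; check it forward:
Nedor: *teduse
  teduse → tedure   [rhotacism]
  tedure → tezure   [intervocalic lenition]
  giving Nedor tezure.
Essolic: start from *teduse.
  rule 1: no change — teduse
  rule 2 (palatalisation): teduse → seduse
  rule 3 (unconditioned shift): seduse → setuse
  ⇒ Essolic setuse
Only *teduse yields all of Nedor tezure, Essolic setuse.

*teduse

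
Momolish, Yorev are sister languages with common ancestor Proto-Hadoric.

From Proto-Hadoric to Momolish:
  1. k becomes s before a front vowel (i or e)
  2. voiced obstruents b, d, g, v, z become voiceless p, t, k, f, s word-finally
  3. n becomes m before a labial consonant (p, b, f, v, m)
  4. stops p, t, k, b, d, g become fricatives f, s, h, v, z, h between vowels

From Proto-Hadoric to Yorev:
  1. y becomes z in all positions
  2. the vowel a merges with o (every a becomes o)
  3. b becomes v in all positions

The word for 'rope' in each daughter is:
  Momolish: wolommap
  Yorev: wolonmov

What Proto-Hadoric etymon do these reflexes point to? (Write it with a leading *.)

Position 8: Momolish has p, Yorev has v. Taking the neighbouring segments as reconstructed: Momolish p could go back to *p or *b; Yorev v could go back to *b or *v — the one source consistent with every daughter is *b.
Position 5: Momolish has m, Yorev has n. Yorev preserves n here (none of its changes turn any other segment into n), so the proto-segment is *n.
Position 7: Momolish has a, Yorev has o. Momolish preserves a here (none of its changes turn any other segment into a), so the proto-segment is *a.
This points to *wolonmab. Verify forward in each daughter:
Momolish: *wolonmab
  wolonmab (rule 1 does not apply)
  wolonmab → wolonmap   [final devoicing]
  wolonmap → wolommap   [nasal place assimilation]
  wolommap (rule 4 does not apply)
  giving Momolish wolommap.
Yorev: *wolonmab > wolonmob > wolonmov  (by vowel merger, unconditioned shift)
No other proto-form is consistent with every reflex, so the reconstruction is *wolonmab.

*wolonmab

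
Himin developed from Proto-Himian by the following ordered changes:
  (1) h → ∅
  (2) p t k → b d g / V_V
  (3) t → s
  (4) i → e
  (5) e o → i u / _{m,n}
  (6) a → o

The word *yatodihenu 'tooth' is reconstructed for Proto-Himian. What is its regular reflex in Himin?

yododeinu

Himin: *yatodihenu > yatodienu > yadodienu > yadodeenu > yadodeinu > yododeinu  (by h-loss, intervocalic voicing, vowel merger, pre-nasal raising, vowel merger)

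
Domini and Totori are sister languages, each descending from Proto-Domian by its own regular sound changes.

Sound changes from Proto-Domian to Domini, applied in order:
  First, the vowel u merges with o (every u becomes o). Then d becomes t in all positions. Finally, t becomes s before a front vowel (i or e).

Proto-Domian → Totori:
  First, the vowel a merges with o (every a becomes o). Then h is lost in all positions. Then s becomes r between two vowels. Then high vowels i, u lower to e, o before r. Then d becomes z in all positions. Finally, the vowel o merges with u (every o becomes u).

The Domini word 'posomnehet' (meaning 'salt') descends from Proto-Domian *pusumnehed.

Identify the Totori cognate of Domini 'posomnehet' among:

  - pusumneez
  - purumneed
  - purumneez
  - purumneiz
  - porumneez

Totori: *pusumnehed
  pusumnehed (rule 1 does not apply)
  pusumnehed → pusumneed   [h-loss]
  pusumneed → purumneed   [rhotacism]
  purumneed → porumneed   [pre-rhotic lowering]
  porumneed → porumneez   [unconditioned shift]
  porumneez → purumneez   [vowel merger]
  giving Totori purumneez.
Among the options, 'purumneez' alone shows every Totori change applied in order.

purumneez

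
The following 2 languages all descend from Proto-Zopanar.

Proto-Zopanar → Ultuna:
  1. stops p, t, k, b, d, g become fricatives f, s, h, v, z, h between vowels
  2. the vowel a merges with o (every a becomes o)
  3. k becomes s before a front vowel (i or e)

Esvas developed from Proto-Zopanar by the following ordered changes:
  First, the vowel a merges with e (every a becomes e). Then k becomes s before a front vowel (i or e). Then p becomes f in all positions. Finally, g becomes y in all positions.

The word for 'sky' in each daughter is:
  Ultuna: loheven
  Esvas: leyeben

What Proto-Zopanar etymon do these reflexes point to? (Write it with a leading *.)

*lageben

Position 2: Ultuna has o, Esvas has e. Taking the neighbouring segments as reconstructed: Ultuna o could go back to *a or *o; Esvas e could go back to *a or *e — the one source consistent with every daughter is *a.
Position 5: Ultuna has v, Esvas has b. Esvas preserves b here (none of its changes turn any other segment into b), so the proto-segment is *b.
This points to *lageben. Verify forward in each daughter:
Ultuna: *lageben > laheven > loheven  (by intervocalic lenition, vowel merger)
Esvas: *lageben
  lageben → legeben   [vowel merger]
  legeben (rule 2 does not apply)
  legeben (rule 3 does not apply)
  legeben → leyeben   [unconditioned shift]
  giving Esvas leyeben.
No other proto-form is consistent with every reflex, so the reconstruction is *lageben.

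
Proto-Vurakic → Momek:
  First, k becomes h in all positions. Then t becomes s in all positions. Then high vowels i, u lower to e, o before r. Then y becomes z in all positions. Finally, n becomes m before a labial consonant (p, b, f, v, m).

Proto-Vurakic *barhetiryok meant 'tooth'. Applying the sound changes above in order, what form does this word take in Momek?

Momek: start from *barhetiryok.
  rule 1 (unconditioned shift): barhetiryok → barhetiryoh
  rule 2 (unconditioned shift): barhetiryoh → barhesiryoh
  rule 3 (pre-rhotic lowering): barhesiryoh → barheseryoh
  rule 4 (unconditioned shift): barheseryoh → barheserzoh
  rule 5: no change — barheserzoh
  ⇒ Momek barheserzoh

barheserzoh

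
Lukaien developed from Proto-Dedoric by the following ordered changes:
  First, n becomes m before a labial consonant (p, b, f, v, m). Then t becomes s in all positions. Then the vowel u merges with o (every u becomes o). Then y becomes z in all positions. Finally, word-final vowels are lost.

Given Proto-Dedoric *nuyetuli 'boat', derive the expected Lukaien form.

nozesol

Lukaien: *nuyetuli
  nuyetuli (rule 1 does not apply)
  nuyetuli → nuyesuli   [unconditioned shift]
  nuyesuli → noyesoli   [vowel merger]
  noyesoli → nozesoli   [unconditioned shift]
  nozesoli → nozesol   [apocope]
  giving Lukaien nozesol.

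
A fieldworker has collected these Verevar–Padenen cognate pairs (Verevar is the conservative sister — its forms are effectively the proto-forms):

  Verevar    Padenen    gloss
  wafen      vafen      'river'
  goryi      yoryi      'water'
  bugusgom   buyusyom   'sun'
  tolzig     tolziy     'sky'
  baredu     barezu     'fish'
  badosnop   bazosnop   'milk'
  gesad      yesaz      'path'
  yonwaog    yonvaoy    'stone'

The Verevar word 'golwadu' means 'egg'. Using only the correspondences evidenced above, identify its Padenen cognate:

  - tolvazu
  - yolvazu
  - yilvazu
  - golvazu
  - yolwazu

goryi ~ yoryi — Verevar g corresponds to Padenen y word-initially before a back vowel.
yonwaog ~ yonvaoy — Verevar w corresponds to Padenen v after a consonant, before a back vowel.
baredu ~ barezu — Verevar d corresponds to Padenen z between vowels (before a back vowel).
Applying these to Verevar 'golwadu':
  golwadu → yolwadu   (g→y word-initially before a back vowel)
  yolwadu → yolvadu   (w→v after a consonant, before a back vowel)
  yolvadu → yolvazu   (d→z between vowels (before a back vowel))
So the Padenen cognate is 'yolvazu'.

yolvazu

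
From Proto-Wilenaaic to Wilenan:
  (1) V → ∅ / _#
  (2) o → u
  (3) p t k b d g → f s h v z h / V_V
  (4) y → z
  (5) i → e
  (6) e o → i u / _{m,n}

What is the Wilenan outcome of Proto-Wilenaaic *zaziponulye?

zazefunulz

Wilenan: start from *zaziponulye.
  rule 1 (apocope): zaziponulye → zaziponuly
  rule 2 (vowel merger): zaziponuly → zazipunuly
  rule 3 (intervocalic lenition): zazipunuly → zazifunuly
  rule 4 (unconditioned shift): zazifunuly → zazifunulz
  rule 5 (vowel merger): zazifunulz → zazefunulz
  rule 6: no change — zazefunulz
  ⇒ Wilenan zazefunulz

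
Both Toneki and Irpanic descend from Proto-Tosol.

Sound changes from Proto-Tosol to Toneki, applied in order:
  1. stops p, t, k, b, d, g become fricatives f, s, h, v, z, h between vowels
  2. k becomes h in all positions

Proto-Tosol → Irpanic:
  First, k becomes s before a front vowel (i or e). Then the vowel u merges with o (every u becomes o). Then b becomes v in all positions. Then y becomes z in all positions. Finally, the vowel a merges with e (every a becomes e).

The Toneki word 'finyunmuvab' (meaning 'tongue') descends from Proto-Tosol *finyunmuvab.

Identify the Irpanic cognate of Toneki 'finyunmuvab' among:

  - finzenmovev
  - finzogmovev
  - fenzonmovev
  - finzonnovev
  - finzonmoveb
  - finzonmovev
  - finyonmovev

Irpanic: *finyunmuvab
  finyunmuvab (rule 1 does not apply)
  finyunmuvab → finyonmovab   [vowel merger]
  finyonmovab → finyonmovav   [unconditioned shift]
  finyonmovav → finzonmovav   [unconditioned shift]
  finzonmovav → finzonmovev   [vowel merger]
  giving Irpanic finzonmovev.
The other candidates each miss or misapply at least one Irpanic change.

finzonmovev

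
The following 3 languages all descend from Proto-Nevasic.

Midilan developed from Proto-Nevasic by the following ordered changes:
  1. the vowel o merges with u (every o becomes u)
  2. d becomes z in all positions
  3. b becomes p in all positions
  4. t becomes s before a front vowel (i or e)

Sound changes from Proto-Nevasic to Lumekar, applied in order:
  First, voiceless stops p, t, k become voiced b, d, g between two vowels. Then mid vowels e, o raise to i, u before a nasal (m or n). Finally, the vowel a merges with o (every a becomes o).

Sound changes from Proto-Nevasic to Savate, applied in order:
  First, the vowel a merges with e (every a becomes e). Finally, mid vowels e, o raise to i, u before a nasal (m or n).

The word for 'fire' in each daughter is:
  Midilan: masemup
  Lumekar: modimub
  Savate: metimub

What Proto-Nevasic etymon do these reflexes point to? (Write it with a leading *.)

Position 3: Midilan has s, Lumekar has d, Savate has t. Savate preserves t here (none of its changes turn any other segment into t), so the proto-segment is *t.
Position 4: Midilan has e, Lumekar has i, Savate has i. Midilan preserves e here (none of its changes turn any other segment into e), so the proto-segment is *e.
This points to *matemub. Verify forward in each daughter:
Midilan: *matemub
  matemub (rule 1 does not apply)
  matemub (rule 2 does not apply)
  matemub → matemup   [unconditioned shift]
  matemup → masemup   [palatalisation]
  giving Midilan masemup.
Lumekar: start from *matemub.
  rule 1 (intervocalic voicing): matemub → mademub
  rule 2 (pre-nasal raising): mademub → madimub
  rule 3 (vowel merger): madimub → modimub
  ⇒ Lumekar modimub
Savate: start from *matemub.
  rule 1 (vowel merger): matemub → metemub
  rule 2 (pre-nasal raising): metemub → metimub
  ⇒ Savate metimub
No other proto-form is consistent with every reflex, so the reconstruction is *matemub.

*matemub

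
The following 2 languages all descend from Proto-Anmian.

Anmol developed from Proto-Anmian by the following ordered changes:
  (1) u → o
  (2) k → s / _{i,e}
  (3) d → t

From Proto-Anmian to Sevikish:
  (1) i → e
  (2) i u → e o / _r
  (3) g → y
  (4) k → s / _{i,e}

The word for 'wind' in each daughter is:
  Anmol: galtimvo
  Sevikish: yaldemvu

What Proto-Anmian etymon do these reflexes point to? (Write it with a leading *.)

*galdimvu

Position 4: Anmol has t, Sevikish has d. Sevikish preserves d here (none of its changes turn any other segment into d), so the proto-segment is *d.
Position 8: Anmol has o, Sevikish has u. Sevikish preserves u here (none of its changes turn any other segment into u), so the proto-segment is *u.
Continuing position by position gives *galdimvu; check it forward:
Anmol: *galdimvu > galdimvo > galtimvo  (by vowel merger, unconditioned shift)
Sevikish: *galdimvu
  galdimvu → galdemvu   [vowel merger]
  galdemvu (rule 2 does not apply)
  galdemvu → yaldemvu   [unconditioned shift]
  yaldemvu (rule 4 does not apply)
  giving Sevikish yaldemvu.
*galdimvu is the unique common source.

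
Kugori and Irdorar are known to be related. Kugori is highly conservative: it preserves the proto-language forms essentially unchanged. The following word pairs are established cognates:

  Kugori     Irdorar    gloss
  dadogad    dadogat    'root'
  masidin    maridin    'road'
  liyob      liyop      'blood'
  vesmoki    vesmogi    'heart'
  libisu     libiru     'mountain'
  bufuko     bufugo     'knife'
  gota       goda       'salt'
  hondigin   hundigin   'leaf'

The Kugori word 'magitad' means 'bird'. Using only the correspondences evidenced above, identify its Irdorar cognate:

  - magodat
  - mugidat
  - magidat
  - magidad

magidat

gota ~ goda — Kugori t corresponds to Irdorar d between vowels (before a back vowel).
dadogad ~ dadogat — Kugori d corresponds to Irdorar t word-finally.
Applying these to Kugori 'magitad':
  magitad → magidad   (t→d between vowels (before a back vowel))
  magidad → magidat   (d→t word-finally)
So the Irdorar cognate is 'magidat'.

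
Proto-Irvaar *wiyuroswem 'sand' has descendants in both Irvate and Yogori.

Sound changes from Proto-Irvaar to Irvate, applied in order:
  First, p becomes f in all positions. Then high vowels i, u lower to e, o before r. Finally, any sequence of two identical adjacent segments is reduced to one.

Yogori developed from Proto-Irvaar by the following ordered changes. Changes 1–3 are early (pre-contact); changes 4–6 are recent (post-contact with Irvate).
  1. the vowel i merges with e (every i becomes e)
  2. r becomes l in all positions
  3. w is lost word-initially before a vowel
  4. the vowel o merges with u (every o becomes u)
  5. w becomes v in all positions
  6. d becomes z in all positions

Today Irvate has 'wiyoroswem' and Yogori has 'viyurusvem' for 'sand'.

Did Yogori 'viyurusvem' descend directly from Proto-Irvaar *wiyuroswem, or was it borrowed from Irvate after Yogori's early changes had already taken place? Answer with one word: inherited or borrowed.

borrowed

If inherited, *wiyuroswem would pass through all of Yogori's changes:
Yogori: start from *wiyuroswem.
  rule 1 (vowel merger): wiyuroswem → weyuroswem
  rule 2 (unconditioned shift): weyuroswem → weyuloswem
  rule 3 (glide loss): weyuloswem → eyuloswem
  rule 4 (vowel merger): eyuloswem → eyuluswem
  rule 5 (unconditioned shift): eyuluswem → eyulusvem
  rule 6: no change — eyulusvem
  ⇒ Yogori eyulusvem
If borrowed from Irvate 'wiyoroswem' after the early changes, it would undergo only the recent ones:
  rule 4 (vowel merger): wiyoroswem → wiyuruswem
  rule 5 (unconditioned shift): wiyuruswem → viyurusvem
  rule 6 (unconditioned shift): no change (viyurusvem)
  ⇒ as a loan: viyurusvem
Yogori 'viyurusvem' matches the loan outcome 'viyurusvem', not the inherited 'eyulusvem' — it skipped the early Yogori changes, so it was borrowed from Irvate.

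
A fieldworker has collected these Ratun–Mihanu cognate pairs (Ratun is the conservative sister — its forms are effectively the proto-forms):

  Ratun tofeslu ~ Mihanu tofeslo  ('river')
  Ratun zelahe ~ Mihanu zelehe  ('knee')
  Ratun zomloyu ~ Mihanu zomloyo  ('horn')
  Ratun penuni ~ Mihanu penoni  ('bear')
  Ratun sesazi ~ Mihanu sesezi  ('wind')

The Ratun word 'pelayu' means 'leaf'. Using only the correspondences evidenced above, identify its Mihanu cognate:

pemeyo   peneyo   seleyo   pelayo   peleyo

zelahe ~ zelehe, sesazi ~ sesezi — Ratun a corresponds to Mihanu e after a consonant, before a consonant other than r, m, n, p, b, f, v.
tofeslu ~ tofeslo, zomloyu ~ zomloyo — Ratun u corresponds to Mihanu o word-finally.
Applying these to Ratun 'pelayu':
  pelayu → peleyu   (a→e after a consonant, before a consonant other than r, m, n, p, b, f, v)
  peleyu → peleyo   (u→o word-finally)
So the Mihanu cognate is 'peleyo'.

peleyo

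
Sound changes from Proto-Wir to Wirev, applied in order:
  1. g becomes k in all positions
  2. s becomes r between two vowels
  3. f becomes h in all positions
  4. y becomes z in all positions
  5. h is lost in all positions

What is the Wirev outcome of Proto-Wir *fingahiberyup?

Wirev: *fingahiberyup > finkahiberyup > hinkahiberyup > hinkahiberzup > inkaiberzup  (by unconditioned shift, unconditioned shift, unconditioned shift, h-loss)

inkaiberzup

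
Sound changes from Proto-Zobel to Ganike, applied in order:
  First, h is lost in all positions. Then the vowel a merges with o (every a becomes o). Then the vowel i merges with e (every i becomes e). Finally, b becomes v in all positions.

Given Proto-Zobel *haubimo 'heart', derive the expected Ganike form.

Ganike: *haubimo > aubimo > oubimo > oubemo > ouvemo  (by h-loss, vowel merger, vowel merger, unconditioned shift)

ouvemo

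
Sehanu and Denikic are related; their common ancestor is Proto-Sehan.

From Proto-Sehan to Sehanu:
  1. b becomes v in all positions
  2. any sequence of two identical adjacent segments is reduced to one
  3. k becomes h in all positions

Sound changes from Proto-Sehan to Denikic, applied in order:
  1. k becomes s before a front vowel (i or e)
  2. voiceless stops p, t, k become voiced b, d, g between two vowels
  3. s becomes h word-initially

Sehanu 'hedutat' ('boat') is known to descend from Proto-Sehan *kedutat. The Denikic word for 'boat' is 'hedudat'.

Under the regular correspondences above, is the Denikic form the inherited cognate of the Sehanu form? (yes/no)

Derive the expected Denikic reflex of *kedutat:
Denikic: *kedutat
  kedutat → sedutat   [palatalisation]
  sedutat → sedudat   [intervocalic voicing]
  sedudat → hedudat   [debuccalisation]
  giving Denikic hedudat.
Denikic 'hedudat' matches the regular reflex exactly, so the pair is cognate.

yes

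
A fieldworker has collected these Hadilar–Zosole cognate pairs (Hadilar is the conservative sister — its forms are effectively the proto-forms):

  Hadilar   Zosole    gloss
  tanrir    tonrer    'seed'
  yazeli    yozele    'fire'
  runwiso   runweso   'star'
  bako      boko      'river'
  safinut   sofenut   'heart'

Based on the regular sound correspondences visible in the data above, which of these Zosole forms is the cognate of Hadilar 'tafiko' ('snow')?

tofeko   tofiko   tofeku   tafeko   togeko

tofeko

safinut ~ sofenut — Hadilar a corresponds to Zosole o after a consonant, before a labial obstruent.
runwiso ~ runweso — Hadilar i corresponds to Zosole e after a consonant, before a consonant other than r, m, n, p, b, f, v.
Applying these to Hadilar 'tafiko':
  tafiko → tofiko   (a→o after a consonant, before a labial obstruent)
  tofiko → tofeko   (i→e after a consonant, before a consonant other than r, m, n, p, b, f, v)
So the Zosole cognate is 'tofeko'.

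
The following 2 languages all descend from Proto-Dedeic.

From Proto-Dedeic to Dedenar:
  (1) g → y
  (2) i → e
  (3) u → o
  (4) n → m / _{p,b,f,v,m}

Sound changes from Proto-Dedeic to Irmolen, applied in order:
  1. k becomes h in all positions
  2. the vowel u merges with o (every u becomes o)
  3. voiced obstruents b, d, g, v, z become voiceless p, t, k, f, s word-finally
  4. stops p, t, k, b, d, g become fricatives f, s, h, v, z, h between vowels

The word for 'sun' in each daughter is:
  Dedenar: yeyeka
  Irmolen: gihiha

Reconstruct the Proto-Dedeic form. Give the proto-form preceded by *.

*gigika

Position 2: Dedenar has e, Irmolen has i. Irmolen preserves i here (none of its changes turn any other segment into i), so the proto-segment is *i.
Position 1: Dedenar has y, Irmolen has g. Irmolen preserves g here (none of its changes turn any other segment into g), so the proto-segment is *g.
Position 3: Dedenar has y, Irmolen has h. Taking the neighbouring segments as reconstructed: Dedenar y could go back to *g or *y; Irmolen h could go back to *k or *g or *h — the one source consistent with every daughter is *g.
This points to *gigika. Verify forward in each daughter:
Dedenar: *gigika > yiyika > yeyeka  (by unconditioned shift, vowel merger)
Irmolen: *gigika > gigiha > gihiha  (by unconditioned shift, intervocalic lenition)
No other proto-form is consistent with every reflex, so the reconstruction is *gigika.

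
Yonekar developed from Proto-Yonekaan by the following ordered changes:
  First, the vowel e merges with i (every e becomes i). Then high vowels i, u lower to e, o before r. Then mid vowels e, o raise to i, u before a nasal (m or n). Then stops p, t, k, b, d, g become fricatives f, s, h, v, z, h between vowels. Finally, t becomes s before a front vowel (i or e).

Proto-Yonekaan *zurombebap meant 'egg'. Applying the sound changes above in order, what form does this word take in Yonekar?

Yonekar: start from *zurombebap.
  rule 1 (vowel merger): zurombebap → zurombibap
  rule 2 (pre-rhotic lowering): zurombibap → zorombibap
  rule 3 (pre-nasal raising): zorombibap → zorumbibap
  rule 4 (intervocalic lenition): zorumbibap → zorumbivap
  rule 5: no change — zorumbivap
  ⇒ Yonekar zorumbivap

zorumbivap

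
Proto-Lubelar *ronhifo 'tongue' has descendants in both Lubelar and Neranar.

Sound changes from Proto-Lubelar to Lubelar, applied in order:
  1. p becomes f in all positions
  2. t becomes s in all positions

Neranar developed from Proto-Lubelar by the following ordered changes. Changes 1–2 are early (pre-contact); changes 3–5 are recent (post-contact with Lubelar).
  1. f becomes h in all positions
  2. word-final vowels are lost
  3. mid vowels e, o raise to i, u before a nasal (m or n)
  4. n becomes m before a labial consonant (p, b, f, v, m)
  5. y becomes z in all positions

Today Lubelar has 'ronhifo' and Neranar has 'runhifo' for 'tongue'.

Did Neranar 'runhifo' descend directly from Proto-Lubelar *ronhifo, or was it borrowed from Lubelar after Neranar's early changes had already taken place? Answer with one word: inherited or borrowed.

borrowed

If inherited, *ronhifo would pass through all of Neranar's changes:
Neranar: *ronhifo
  ronhifo → ronhiho   [unconditioned shift]
  ronhiho → ronhih   [apocope]
  ronhih → runhih   [pre-nasal raising]
  runhih (rule 4 does not apply)
  runhih (rule 5 does not apply)
  giving Neranar runhih.
If borrowed from Lubelar 'ronhifo' after the early changes, it would undergo only the recent ones:
  rule 3 (pre-nasal raising): ronhifo → runhifo
  rule 4 (nasal place assimilation): no change (runhifo)
  rule 5 (unconditioned shift): no change (runhifo)
  ⇒ as a loan: runhifo
Neranar 'runhifo' matches the loan outcome 'runhifo', not the inherited 'runhih' — it skipped the early Neranar changes, so it was borrowed from Lubelar.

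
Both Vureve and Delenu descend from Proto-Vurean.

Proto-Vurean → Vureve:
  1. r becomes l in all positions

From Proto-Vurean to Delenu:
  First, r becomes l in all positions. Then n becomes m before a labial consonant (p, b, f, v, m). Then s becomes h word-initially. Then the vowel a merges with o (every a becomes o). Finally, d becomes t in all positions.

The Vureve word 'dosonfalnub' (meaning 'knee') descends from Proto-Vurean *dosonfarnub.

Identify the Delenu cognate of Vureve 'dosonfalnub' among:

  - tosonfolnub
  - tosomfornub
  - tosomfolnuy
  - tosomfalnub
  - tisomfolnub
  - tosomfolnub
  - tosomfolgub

tosomfolnub

Delenu: start from *dosonfarnub.
  rule 1 (unconditioned shift): dosonfarnub → dosonfalnub
  rule 2 (nasal place assimilation): dosonfalnub → dosomfalnub
  rule 3: no change — dosomfalnub
  rule 4 (vowel merger): dosomfalnub → dosomfolnub
  rule 5 (unconditioned shift): dosomfolnub → tosomfolnub
  ⇒ Delenu tosomfolnub
The other candidates each miss or misapply at least one Delenu change.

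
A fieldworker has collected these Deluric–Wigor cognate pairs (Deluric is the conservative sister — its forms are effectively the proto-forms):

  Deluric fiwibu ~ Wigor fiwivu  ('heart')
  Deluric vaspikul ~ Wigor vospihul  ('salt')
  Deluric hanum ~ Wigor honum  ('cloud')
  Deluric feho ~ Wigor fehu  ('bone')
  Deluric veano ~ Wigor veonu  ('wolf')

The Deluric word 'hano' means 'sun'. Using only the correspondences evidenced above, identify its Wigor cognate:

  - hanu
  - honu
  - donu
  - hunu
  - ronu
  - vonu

hanum ~ honum — Deluric a corresponds to Wigor o after a consonant, before a nasal.
feho ~ fehu, veano ~ veonu — Deluric o corresponds to Wigor u word-finally.
Applying these to Deluric 'hano':
  hano → hono   (a→o after a consonant, before a nasal)
  hono → honu   (o→u word-finally)
So the Wigor cognate is 'honu'.

honu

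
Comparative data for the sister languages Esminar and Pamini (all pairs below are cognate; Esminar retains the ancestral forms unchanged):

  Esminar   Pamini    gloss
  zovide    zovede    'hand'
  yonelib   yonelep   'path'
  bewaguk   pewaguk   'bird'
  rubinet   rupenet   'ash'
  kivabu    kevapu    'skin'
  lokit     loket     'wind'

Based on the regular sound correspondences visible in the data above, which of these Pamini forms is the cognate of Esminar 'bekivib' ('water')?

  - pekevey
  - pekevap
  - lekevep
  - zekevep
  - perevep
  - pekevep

pekevep

bewaguk ~ pewaguk — Esminar b corresponds to Pamini p word-initially before a front vowel.
kivabu ~ kevapu — Esminar i corresponds to Pamini e after a consonant, before a labial obstruent.
yonelib ~ yonelep — Esminar i corresponds to Pamini e after a consonant, before a labial obstruent.
yonelib ~ yonelep — Esminar b corresponds to Pamini p word-finally.
Applying these to Esminar 'bekivib':
  bekivib → pekivib   (b→p word-initially before a front vowel)
  pekivib → pekevib   (i→e after a consonant, before a labial obstruent)
  pekevib → pekeveb   (i→e after a consonant, before a labial obstruent)
  pekeveb → pekevep   (b→p word-finally)
So the Pamini cognate is 'pekevep'.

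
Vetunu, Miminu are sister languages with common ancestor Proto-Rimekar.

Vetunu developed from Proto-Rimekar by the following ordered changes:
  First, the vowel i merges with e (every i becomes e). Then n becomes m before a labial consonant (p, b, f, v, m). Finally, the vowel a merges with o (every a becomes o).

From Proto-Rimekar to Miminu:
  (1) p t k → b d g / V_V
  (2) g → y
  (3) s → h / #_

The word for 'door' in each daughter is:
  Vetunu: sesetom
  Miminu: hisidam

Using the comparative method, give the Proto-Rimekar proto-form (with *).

*sisitam

Position 2: Vetunu has e, Miminu has i. Miminu preserves i here (none of its changes turn any other segment into i), so the proto-segment is *i.
Position 6: Vetunu has o, Miminu has a. Miminu preserves a here (none of its changes turn any other segment into a), so the proto-segment is *a.
Position 1: Vetunu has s, Miminu has h. Vetunu preserves s here (none of its changes turn any other segment into s), so the proto-segment is *s.
Continuing position by position gives *sisitam; check it forward:
Vetunu: start from *sisitam.
  rule 1 (vowel merger): sisitam → sesetam
  rule 2: no change — sesetam
  rule 3 (vowel merger): sesetam → sesetom
  ⇒ Vetunu sesetom
Miminu: start from *sisitam.
  rule 1 (intervocalic voicing): sisitam → sisidam
  rule 2: no change — sisidam
  rule 3 (debuccalisation): sisidam → hisidam
  ⇒ Miminu hisidam
Only *sisitam yields all of Vetunu sesetom, Miminu hisidam.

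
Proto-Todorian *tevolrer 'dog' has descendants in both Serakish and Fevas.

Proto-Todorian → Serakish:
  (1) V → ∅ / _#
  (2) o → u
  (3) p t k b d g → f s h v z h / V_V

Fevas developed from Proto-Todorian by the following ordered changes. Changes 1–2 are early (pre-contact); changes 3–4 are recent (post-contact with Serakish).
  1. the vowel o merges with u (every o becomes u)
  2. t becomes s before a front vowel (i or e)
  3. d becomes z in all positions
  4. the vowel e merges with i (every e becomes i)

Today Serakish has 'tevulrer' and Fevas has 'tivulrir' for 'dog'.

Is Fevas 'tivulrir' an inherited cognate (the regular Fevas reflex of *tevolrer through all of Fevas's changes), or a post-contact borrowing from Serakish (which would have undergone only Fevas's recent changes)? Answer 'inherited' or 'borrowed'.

borrowed

If inherited, *tevolrer would pass through all of Fevas's changes:
Fevas: *tevolrer
  tevolrer → tevulrer   [vowel merger]
  tevulrer → sevulrer   [palatalisation]
  sevulrer (rule 3 does not apply)
  sevulrer → sivulrir   [vowel merger]
  giving Fevas sivulrir.
If borrowed from Serakish 'tevulrer' after the early changes, it would undergo only the recent ones:
  rule 3 (unconditioned shift): no change (tevulrer)
  rule 4 (vowel merger): tevulrer → tivulrir
  ⇒ as a loan: tivulrir
Fevas 'tivulrir' matches the loan outcome 'tivulrir', not the inherited 'sivulrir' — it skipped the early Fevas changes, so it was borrowed from Serakish.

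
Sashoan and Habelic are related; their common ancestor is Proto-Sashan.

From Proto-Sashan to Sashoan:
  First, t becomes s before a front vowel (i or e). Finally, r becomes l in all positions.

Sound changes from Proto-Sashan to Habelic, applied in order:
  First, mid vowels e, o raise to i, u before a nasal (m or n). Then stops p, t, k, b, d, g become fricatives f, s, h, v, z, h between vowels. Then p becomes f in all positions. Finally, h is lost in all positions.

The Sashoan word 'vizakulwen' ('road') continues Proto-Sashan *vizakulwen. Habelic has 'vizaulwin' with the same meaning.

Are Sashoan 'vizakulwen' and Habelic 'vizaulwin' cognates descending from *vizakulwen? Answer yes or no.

yes

Derive the expected Habelic reflex of *vizakulwen:
Habelic: start from *vizakulwen.
  rule 1 (pre-nasal raising): vizakulwen → vizakulwin
  rule 2 (intervocalic lenition): vizakulwin → vizahulwin
  rule 3: no change — vizahulwin
  rule 4 (h-loss): vizahulwin → vizaulwin
  ⇒ Habelic vizaulwin
Habelic 'vizaulwin' matches the regular reflex exactly, so the pair is cognate.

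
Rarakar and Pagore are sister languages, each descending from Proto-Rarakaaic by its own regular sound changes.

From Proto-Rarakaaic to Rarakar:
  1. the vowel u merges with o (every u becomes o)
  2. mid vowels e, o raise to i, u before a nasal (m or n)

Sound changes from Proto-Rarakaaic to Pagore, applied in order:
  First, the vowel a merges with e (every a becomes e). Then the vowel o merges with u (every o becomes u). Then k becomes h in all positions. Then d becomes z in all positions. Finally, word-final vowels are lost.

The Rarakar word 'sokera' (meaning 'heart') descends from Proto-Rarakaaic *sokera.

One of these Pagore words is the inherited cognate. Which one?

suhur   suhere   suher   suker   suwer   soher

Pagore: *sokera
  sokera → sokere   [vowel merger]
  sokere → sukere   [vowel merger]
  sukere → suhere   [unconditioned shift]
  suhere (rule 4 does not apply)
  suhere → suher   [apocope]
  giving Pagore suher.

suher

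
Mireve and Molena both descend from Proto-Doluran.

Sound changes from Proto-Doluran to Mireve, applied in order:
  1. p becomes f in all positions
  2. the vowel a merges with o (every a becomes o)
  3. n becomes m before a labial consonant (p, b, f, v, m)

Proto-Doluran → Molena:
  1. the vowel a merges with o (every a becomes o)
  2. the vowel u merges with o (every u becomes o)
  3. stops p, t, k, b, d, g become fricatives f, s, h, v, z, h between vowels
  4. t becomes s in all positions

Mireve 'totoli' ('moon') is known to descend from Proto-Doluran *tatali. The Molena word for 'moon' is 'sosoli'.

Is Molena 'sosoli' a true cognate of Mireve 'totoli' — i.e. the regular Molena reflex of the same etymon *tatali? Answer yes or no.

yes

Derive the expected Molena reflex of *tatali:
Molena: *tatali > totoli > tosoli > sosoli  (by vowel merger, intervocalic lenition, unconditioned shift)
Molena 'sosoli' matches the regular reflex exactly, so the pair is cognate.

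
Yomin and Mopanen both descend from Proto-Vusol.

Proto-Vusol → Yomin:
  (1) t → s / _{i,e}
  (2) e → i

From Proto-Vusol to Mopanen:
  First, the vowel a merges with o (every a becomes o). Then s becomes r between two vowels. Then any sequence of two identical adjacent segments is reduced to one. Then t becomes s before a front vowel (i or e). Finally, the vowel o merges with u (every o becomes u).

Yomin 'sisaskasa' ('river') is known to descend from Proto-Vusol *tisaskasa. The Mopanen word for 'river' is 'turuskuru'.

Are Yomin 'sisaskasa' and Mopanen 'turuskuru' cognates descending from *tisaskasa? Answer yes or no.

no

Derive the expected Mopanen reflex of *tisaskasa:
Mopanen: *tisaskasa > tisoskoso > tiroskoro > siroskoro > siruskuru  (by vowel merger, rhotacism, palatalisation, vowel merger)
The regular Mopanen reflex would be 'siruskuru', but the attested form is 'turuskuru'. The correspondence is irregular, so they are not cognates (the Mopanen form has a different source).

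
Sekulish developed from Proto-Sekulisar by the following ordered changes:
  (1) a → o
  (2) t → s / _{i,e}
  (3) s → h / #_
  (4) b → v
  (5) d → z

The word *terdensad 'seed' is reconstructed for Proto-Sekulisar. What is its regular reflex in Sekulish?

herzensoz

Sekulish: start from *terdensad.
  rule 1 (vowel merger): terdensad → terdensod
  rule 2 (palatalisation): terdensod → serdensod
  rule 3 (debuccalisation): serdensod → herdensod
  rule 4: no change — herdensod
  rule 5 (unconditioned shift): herdensod → herzensoz
  ⇒ Sekulish herzensoz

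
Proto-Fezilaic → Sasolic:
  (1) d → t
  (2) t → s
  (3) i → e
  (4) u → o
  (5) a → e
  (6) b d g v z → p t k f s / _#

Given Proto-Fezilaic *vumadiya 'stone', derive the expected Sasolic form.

Sasolic: start from *vumadiya.
  rule 1 (unconditioned shift): vumadiya → vumatiya
  rule 2 (unconditioned shift): vumatiya → vumasiya
  rule 3 (vowel merger): vumasiya → vumaseya
  rule 4 (vowel merger): vumaseya → vomaseya
  rule 5 (vowel merger): vomaseya → vomeseye
  rule 6: no change — vomeseye
  ⇒ Sasolic vomeseye

vomeseye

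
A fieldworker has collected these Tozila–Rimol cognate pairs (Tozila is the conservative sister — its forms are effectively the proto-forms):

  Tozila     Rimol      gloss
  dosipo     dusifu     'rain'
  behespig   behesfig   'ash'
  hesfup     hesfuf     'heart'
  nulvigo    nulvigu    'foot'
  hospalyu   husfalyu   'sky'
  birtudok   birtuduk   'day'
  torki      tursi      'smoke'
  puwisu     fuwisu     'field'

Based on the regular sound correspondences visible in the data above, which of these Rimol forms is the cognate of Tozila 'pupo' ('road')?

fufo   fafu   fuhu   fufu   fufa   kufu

fufu

puwisu ~ fuwisu — Tozila p corresponds to Rimol f word-initially before a back vowel.
dosipo ~ dusifu — Tozila p corresponds to Rimol f between vowels (before a back vowel).
dosipo ~ dusifu, nulvigo ~ nulvigu — Tozila o corresponds to Rimol u word-finally.
Applying these to Tozila 'pupo':
  pupo → fupo   (p→f word-initially before a back vowel)
  fupo → fufo   (p→f between vowels (before a back vowel))
  fufo → fufu   (o→u word-finally)
So the Rimol cognate is 'fufu'.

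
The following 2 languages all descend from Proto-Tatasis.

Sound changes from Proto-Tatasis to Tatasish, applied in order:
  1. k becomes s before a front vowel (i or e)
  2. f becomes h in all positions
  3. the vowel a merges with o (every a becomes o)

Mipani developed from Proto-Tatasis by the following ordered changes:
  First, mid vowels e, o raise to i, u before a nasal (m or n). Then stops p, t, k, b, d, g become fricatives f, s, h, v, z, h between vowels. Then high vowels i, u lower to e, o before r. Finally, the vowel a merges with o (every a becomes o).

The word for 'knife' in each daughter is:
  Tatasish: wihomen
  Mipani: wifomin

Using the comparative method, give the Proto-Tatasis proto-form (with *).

Position 6: Tatasish has e, Mipani has i. Tatasish preserves e here (none of its changes turn any other segment into e), so the proto-segment is *e.
Position 3: Tatasish has h, Mipani has f. Taking the neighbouring segments as reconstructed: Tatasish h could go back to *f or *h; Mipani f could go back to *p or *f — the one source consistent with every daughter is *f.
Position 4: Tatasish has o, Mipani has o. Taking the neighbouring segments as reconstructed: Tatasish o could go back to *a or *o; Mipani o can only go back to *a — the one source consistent with every daughter is *a.
Continuing position by position gives *wifamen; check it forward:
Tatasish: *wifamen > wihamen > wihomen  (by unconditioned shift, vowel merger)
Mipani: start from *wifamen.
  rule 1 (pre-nasal raising): wifamen → wifamin
  rule 2: no change — wifamin
  rule 3: no change — wifamin
  rule 4 (vowel merger): wifamin → wifomin
  ⇒ Mipani wifomin
*wifamen is the unique common source.

*wifamen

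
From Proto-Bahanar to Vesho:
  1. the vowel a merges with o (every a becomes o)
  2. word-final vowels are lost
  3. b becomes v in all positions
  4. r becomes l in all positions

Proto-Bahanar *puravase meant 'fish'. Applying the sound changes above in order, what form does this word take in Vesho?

pulovos

Vesho: *puravase > purovose > purovos > pulovos  (by vowel merger, apocope, unconditioned shift)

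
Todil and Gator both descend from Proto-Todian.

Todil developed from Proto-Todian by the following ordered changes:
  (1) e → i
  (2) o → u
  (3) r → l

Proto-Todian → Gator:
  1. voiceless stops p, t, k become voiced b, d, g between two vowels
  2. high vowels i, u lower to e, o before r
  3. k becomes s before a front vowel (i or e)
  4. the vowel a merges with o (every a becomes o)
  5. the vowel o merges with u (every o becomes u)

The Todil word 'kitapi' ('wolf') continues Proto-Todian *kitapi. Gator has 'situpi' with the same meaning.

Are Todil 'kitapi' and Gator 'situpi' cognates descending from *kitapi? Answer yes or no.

no

Derive the expected Gator reflex of *kitapi:
Gator: start from *kitapi.
  rule 1 (intervocalic voicing): kitapi → kidabi
  rule 2: no change — kidabi
  rule 3 (palatalisation): kidabi → sidabi
  rule 4 (vowel merger): sidabi → sidobi
  rule 5 (vowel merger): sidobi → sidubi
  ⇒ Gator sidubi
The regular Gator reflex would be 'sidubi', but the attested form is 'situpi'. The correspondence is irregular, so they are not cognates (the Gator form has a different source).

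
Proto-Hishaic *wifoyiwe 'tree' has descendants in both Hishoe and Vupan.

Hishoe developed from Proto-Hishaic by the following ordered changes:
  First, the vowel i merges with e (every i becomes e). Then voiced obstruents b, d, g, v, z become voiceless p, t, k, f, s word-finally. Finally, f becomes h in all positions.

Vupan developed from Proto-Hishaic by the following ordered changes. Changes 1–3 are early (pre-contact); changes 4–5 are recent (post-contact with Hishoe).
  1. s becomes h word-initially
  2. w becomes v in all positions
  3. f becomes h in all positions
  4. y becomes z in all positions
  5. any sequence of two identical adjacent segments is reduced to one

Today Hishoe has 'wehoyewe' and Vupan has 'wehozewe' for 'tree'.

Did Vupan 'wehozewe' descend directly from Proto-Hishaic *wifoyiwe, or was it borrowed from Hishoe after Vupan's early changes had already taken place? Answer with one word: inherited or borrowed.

borrowed

If inherited, *wifoyiwe would pass through all of Vupan's changes:
Vupan: *wifoyiwe > vifoyive > vihoyive > vihozive  (by unconditioned shift, unconditioned shift, unconditioned shift)
If borrowed from Hishoe 'wehoyewe' after the early changes, it would undergo only the recent ones:
  rule 4 (unconditioned shift): wehoyewe → wehozewe
  rule 5 (degemination): no change (wehozewe)
  ⇒ as a loan: wehozewe
Vupan 'wehozewe' matches the loan outcome 'wehozewe', not the inherited 'vihozive' — it skipped the early Vupan changes, so it was borrowed from Hishoe.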